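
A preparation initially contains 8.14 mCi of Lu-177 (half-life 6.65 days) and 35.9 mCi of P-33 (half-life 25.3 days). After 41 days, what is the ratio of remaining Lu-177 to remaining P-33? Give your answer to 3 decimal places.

Lu-177: 8.14 × (1/2)^(41/6.65) = 8.14 × (1/2)^6.1654 ≈ 0.11341 mCi.
P-33: 35.9 × (1/2)^(41/25.3) = 35.9 × (1/2)^1.6206 ≈ 11.675 mCi.
Ratio ≈ 0.11341 / 11.675 ≈ 0.0097138.

0.010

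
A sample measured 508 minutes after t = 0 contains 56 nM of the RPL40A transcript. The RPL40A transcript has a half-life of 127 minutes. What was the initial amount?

896 nM

Number of half-lives elapsed: n = 508/127 ≈ 4.
A₀ = A × 2^n = 56 × 2^4 = 56 × 16 ≈ 896 nM.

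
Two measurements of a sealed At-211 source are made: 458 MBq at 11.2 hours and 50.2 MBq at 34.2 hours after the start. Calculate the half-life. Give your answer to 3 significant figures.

Over Δt = 34.2 − 11.2 = 23 hours, the level fell by a factor of 458/50.2 ≈ 9.1235.
n = log₂(9.1235) ≈ 3.1896 half-lives, so t½ = 23/3.1896 ≈ 7.211 hours.

7.21 hours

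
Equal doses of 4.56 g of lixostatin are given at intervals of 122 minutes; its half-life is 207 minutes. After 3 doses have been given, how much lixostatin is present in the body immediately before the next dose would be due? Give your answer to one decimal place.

The 3 doses were given 366, 244, 122 minutes ago.
Total = 4.56·(1/2)^(366/207) + 4.56·(1/2)^(244/207) + 4.56·(1/2)^(122/207)
      = 1.3388 + 2.0143 + 3.0307 ≈ 6.3838 g.

6.4 g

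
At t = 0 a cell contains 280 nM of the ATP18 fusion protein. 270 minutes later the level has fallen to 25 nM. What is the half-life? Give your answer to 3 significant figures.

A/A₀ = 25/280 ≈ 0.089286.
n = log₂(11.2) ≈ 3.4854 half-lives elapsed in 270 minutes.
t½ = 270/3.4854 ≈ 77.465 minutes.

77.5 minutes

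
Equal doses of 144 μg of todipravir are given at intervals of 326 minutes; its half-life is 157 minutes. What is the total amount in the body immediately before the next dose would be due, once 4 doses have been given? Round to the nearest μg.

45 μg

The 4 doses were given 1304, 978, 652, 326 minutes ago.
Total = 144·(1/2)^(1304/157) + 144·(1/2)^(978/157) + 144·(1/2)^(652/157) + 144·(1/2)^(326/157)
      = 0.45508 + 1.9194 + 8.0952 + 34.142 ≈ 44.612 μg.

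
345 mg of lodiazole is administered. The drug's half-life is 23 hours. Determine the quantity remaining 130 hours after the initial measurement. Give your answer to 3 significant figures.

Number of half-lives: n = 130/23 ≈ 5.6522.
Remaining = 345 × (1/2)^5.6522 = 345 × 0.019885 ≈ 6.8603 mg.

6.86 mg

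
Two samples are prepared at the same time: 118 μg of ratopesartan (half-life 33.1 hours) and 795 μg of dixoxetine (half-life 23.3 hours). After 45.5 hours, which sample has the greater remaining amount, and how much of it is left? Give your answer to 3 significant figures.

ratopesartan: 118 × (1/2)^1.3746 ≈ 45.507 μg.
dixoxetine: 795 × (1/2)^1.9528 ≈ 205.36 μg.
Dixoxetine has more remaining, at ≈ 205.36 μg.

dixoxetine, 205 μg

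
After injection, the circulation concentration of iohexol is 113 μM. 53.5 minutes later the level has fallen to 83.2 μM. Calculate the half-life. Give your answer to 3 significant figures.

A/A₀ = 83.2/113 ≈ 0.73628.
n = log₂(1.3582) ≈ 0.44167 half-lives elapsed in 53.5 minutes.
t½ = 53.5/0.44167 ≈ 121.13 minutes.

121 minutes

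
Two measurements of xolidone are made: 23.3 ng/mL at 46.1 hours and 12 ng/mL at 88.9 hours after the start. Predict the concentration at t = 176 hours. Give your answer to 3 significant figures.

3.11 ng/mL

Over Δt = 88.9 − 46.1 = 42.8 hours, the level fell by a factor of 23.3/12 ≈ 1.9417.
n = log₂(1.9417) ≈ 0.9573 half-lives, so t½ = 42.8/0.9573 ≈ 44.709 hours.
From t = 88.9 to t = 176: 12 × (1/2)^((176−88.9)/44.709) ≈ 3.1098 ng/mL.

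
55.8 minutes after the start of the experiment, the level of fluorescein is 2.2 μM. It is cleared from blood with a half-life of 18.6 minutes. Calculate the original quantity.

Number of half-lives elapsed: n = 55.8/18.6 ≈ 3.
A₀ = A × 2^n = 2.2 × 2^3 = 2.2 × 8 ≈ 17.6 μM.

17.6 μM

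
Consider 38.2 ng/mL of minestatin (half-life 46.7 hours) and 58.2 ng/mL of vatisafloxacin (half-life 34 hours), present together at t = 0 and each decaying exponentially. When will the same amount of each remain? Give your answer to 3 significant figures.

Set 38.2·(1/2)^(t/46.7) = 58.2·(1/2)^(t/34).
Taking log₂: log₂(38.2/58.2) = t·(1/46.7 − 1/34).
log₂(0.65636) = -0.60745; 1/46.7 − 1/34 = -0.0079985.
t = -0.60745 / -0.0079985 ≈ 75.945 hours.

75.9 hours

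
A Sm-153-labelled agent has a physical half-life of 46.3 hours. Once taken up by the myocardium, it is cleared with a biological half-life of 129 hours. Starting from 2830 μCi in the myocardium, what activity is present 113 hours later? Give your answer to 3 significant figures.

284 μCi

1/t_eff = 1/t_phys + 1/t_biol = 1/46.3 + 1/129 = 0.02935 per hour.
t_eff = 46.3 × 129 / (46.3 + 129) ≈ 34.071 hours.
Remaining = 2830 × (1/2)^(113/34.071) = 2830 × (1/2)^3.3166 ≈ 284.05 μCi.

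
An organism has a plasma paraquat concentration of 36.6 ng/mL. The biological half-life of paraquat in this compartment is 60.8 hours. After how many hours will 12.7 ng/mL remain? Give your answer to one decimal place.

92.8 hours

Fraction remaining = 12.7/36.6 ≈ 0.34699.
n = log₂(36.6/12.7) = ln(2.8819)/ln 2 ≈ 1.527 half-lives.
t = n × t½ = 1.527 × 60.8 ≈ 92.843 hours.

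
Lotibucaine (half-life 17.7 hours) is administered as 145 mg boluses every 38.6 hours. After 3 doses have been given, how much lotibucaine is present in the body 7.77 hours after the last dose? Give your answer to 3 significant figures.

136 mg

The 3 doses were given 84.97, 46.37, 7.77 hours ago.
Total = 145·(1/2)^(84.97/17.7) + 145·(1/2)^(46.37/17.7) + 145·(1/2)^(7.77/17.7)
      = 5.203 + 23.591 + 106.96 ≈ 135.75 mg.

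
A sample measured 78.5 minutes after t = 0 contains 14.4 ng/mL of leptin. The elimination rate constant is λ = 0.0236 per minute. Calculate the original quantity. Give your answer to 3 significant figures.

t½ = ln 2 / λ = 0.69315 / 0.0236 ≈ 29.371 minutes.
Number of half-lives elapsed: n = 78.5/29.371 ≈ 2.6727.
A₀ = A × 2^n = 14.4 × 2^2.6727 = 14.4 × 6.3764 ≈ 91.82 ng/mL.

91.8 ng/mL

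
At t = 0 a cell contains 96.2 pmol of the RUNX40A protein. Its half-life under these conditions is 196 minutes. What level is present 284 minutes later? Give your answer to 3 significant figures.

Number of half-lives: n = 284/196 ≈ 1.449.
Remaining = 96.2 × (1/2)^1.449 = 96.2 × 0.36628 ≈ 35.236 pmol.

35.2 pmol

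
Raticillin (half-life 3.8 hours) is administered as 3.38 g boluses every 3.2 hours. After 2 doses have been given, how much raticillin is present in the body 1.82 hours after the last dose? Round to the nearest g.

4 g

The 2 doses were given 5.02, 1.82 hours ago.
Total = 3.38·(1/2)^(5.02/3.8) + 3.38·(1/2)^(1.82/3.8)
      = 1.3528 + 2.4252 ≈ 3.778 g.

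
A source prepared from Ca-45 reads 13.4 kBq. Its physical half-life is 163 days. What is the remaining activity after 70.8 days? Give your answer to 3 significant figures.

Number of half-lives: n = 70.8/163 ≈ 0.43436.
Remaining = 13.4 × (1/2)^0.43436 = 13.4 × 0.74002 ≈ 9.9163 kBq.

9.92 kBq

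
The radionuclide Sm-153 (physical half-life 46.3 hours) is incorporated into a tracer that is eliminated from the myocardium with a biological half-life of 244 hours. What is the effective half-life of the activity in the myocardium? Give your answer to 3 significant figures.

1/t_eff = 1/t_phys + 1/t_biol = 1/46.3 + 1/244 = 0.025697 per hour.
t_eff = 46.3 × 244 / (46.3 + 244) ≈ 38.916 hours.

38.9 hours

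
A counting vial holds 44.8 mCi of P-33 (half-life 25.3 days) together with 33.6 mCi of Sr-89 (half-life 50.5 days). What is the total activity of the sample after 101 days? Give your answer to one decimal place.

P-33: 44.8 × (1/2)^(101/25.3) = 44.8 × (1/2)^3.9921 ≈ 2.8154 mCi.
Sr-89: 33.6 × (1/2)^(101/50.5) = 33.6 × (1/2)^2 ≈ 8.4 mCi.
Total = 2.8154 + 8.4 ≈ 11.215 mCi.

11.2 mCi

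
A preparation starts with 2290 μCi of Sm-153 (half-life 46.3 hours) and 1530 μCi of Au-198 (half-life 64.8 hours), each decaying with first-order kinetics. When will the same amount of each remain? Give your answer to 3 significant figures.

Set 2290·(1/2)^(t/46.3) = 1530·(1/2)^(t/64.8).
Taking log₂: log₂(2290/1530) = t·(1/46.3 − 1/64.8).
log₂(1.4967) = 0.58182; 1/46.3 − 1/64.8 = 0.0061662.
t = 0.58182 / 0.0061662 ≈ 94.356 hours.

94.4 hours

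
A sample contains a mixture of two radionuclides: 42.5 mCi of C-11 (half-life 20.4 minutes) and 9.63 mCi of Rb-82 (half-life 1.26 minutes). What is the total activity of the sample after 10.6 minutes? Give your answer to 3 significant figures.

C-11: 42.5 × (1/2)^(10.6/20.4) = 42.5 × (1/2)^0.51961 ≈ 29.646 mCi.
Rb-82: 9.63 × (1/2)^(10.6/1.26) = 9.63 × (1/2)^8.4127 ≈ 0.028259 mCi.
Total = 29.646 + 0.028259 ≈ 29.675 mCi.

29.7 mCi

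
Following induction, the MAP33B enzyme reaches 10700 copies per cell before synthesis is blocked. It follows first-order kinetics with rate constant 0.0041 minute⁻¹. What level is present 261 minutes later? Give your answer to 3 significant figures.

t½ = ln 2 / k = 0.69315 / 0.0041 ≈ 169.06 minutes.
Number of half-lives: n = 261/169.06 ≈ 1.5438.
Remaining = 10700 × (1/2)^1.5438 = 10700 × 0.34297 ≈ 3669.8 copies per cell.

3670 copies per cell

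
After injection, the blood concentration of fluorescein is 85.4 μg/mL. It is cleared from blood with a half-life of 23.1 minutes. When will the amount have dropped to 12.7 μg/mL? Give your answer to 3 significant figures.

63.5 minutes

Fraction remaining = 12.7/85.4 ≈ 0.14871.
n = log₂(85.4/12.7) = ln(6.7244)/ln 2 ≈ 2.7494 half-lives.
t = n × t½ = 2.7494 × 23.1 ≈ 63.511 minutes.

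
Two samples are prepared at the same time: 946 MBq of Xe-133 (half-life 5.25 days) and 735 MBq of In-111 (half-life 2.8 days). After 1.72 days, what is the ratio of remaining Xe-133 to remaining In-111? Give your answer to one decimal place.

Xe-133: 946 × (1/2)^(1.72/5.25) = 946 × (1/2)^0.32762 ≈ 753.82 MBq.
In-111: 735 × (1/2)^(1.72/2.8) = 735 × (1/2)^0.61429 ≈ 480.14 MBq.
Ratio ≈ 753.82 / 480.14 ≈ 1.57.

1.6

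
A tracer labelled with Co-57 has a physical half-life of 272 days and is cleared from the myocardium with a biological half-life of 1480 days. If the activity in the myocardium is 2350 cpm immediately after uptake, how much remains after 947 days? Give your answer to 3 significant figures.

135 cpm

1/t_eff = 1/t_phys + 1/t_biol = 1/272 + 1/1480 = 0.0043521 per day.
t_eff = 272 × 1480 / (272 + 1480) ≈ 229.77 days.
Remaining = 2350 × (1/2)^(947/229.77) = 2350 × (1/2)^4.1215 ≈ 135.01 cpm.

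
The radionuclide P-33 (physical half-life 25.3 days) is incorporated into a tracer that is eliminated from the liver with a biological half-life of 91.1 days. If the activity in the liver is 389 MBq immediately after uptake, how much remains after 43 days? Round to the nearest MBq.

86 MBq

1/t_eff = 1/t_phys + 1/t_biol = 1/25.3 + 1/91.1 = 0.050503 per day.
t_eff = 25.3 × 91.1 / (25.3 + 91.1) ≈ 19.801 days.
Remaining = 389 × (1/2)^(43/19.801) = 389 × (1/2)^2.1716 ≈ 86.343 MBq.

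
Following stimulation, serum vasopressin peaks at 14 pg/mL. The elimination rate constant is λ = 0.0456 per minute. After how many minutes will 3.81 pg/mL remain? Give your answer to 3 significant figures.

t½ = ln 2 / λ = 0.69315 / 0.0456 ≈ 15.201 minutes.
Fraction remaining = 3.81/14 ≈ 0.27214.
n = log₂(14/3.81) = ln(3.6745)/ln 2 ≈ 1.8776 half-lives.
t = n × t½ = 1.8776 × 15.201 ≈ 28.54 minutes.

28.5 minutes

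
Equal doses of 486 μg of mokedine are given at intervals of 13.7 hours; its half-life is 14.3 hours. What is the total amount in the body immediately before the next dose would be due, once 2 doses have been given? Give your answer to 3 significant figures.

The 2 doses were given 27.4, 13.7 hours ago.
Total = 486·(1/2)^(27.4/14.3) + 486·(1/2)^(13.7/14.3)
      = 128.78 + 250.17 ≈ 378.95 μg.

379 μg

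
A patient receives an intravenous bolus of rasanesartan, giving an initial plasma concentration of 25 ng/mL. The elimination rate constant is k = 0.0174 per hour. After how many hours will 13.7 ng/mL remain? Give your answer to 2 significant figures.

35 hours

t½ = ln 2 / k = 0.69315 / 0.0174 ≈ 39.836 hours.
Fraction remaining = 13.7/25 ≈ 0.548.
n = log₂(25/13.7) = ln(1.8248)/ln 2 ≈ 0.86775 half-lives.
t = n × t½ = 0.86775 × 39.836 ≈ 34.568 hours.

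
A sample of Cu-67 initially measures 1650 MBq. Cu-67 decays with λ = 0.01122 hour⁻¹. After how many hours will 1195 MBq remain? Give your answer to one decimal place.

28.8 hours

t½ = ln 2 / λ = 0.69315 / 0.01122 ≈ 61.778 hours.
Fraction remaining = 1195/1650 ≈ 0.72424.
n = log₂(1650/1195) = ln(1.3808)/ln 2 ≈ 0.46546 half-lives.
t = n × t½ = 0.46546 × 61.778 ≈ 28.755 hours.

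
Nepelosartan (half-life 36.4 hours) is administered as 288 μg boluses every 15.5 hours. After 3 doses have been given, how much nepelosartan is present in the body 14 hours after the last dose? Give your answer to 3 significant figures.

The 3 doses were given 45, 29.5, 14 hours ago.
Total = 288·(1/2)^(45/36.4) + 288·(1/2)^(29.5/36.4) + 288·(1/2)^(14/36.4)
      = 122.25 + 164.22 + 220.6 ≈ 507.07 μg.

507 μg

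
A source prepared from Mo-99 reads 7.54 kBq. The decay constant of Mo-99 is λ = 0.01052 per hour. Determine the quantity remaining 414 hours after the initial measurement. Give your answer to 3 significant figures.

0.0968 kBq

t½ = ln 2 / λ = 0.69315 / 0.01052 ≈ 65.889 hours.
Number of half-lives: n = 414/65.889 ≈ 6.2833.
Remaining = 7.54 × (1/2)^6.2833 = 7.54 × 0.012839 ≈ 0.096805 kBq.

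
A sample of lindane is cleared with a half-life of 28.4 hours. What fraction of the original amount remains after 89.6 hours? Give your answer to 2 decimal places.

n = 89.6/28.4 ≈ 3.1549 half-lives.
Fraction remaining = (1/2)^3.1549 ≈ 0.11227.

0.11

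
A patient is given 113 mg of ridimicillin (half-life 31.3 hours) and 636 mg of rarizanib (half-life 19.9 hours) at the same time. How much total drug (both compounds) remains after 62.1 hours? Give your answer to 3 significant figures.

102 mg

ridimicillin: 113 × (1/2)^(62.1/31.3) = 113 × (1/2)^1.984 ≈ 28.565 mg.
rarizanib: 636 × (1/2)^(62.1/19.9) = 636 × (1/2)^3.1206 ≈ 73.124 mg.
Total = 28.565 + 73.124 ≈ 101.69 mg.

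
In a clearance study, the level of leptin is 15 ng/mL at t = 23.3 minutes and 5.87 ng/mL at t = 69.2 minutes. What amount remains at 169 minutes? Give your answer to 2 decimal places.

Over Δt = 69.2 − 23.3 = 45.9 minutes, the level fell by a factor of 15/5.87 ≈ 2.5554.
n = log₂(2.5554) ≈ 1.3535 half-lives, so t½ = 45.9/1.3535 ≈ 33.911 minutes.
From t = 69.2 to t = 169: 5.87 × (1/2)^((169−69.2)/33.911) ≈ 0.76334 ng/mL.

0.76 ng/mL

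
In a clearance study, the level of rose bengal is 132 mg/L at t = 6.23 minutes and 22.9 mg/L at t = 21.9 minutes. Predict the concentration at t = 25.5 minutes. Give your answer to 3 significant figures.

15.3 mg/L

Over Δt = 21.9 − 6.23 = 15.67 minutes, the level fell by a factor of 132/22.9 ≈ 5.7642.
n = log₂(5.7642) ≈ 2.5271 half-lives, so t½ = 15.67/2.5271 ≈ 6.2007 minutes.
From t = 21.9 to t = 25.5: 22.9 × (1/2)^((25.5−21.9)/6.2007) ≈ 15.313 mg/L.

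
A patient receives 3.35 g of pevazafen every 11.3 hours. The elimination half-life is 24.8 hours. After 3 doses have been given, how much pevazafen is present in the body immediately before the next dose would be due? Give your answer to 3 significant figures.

The 3 doses were given 33.9, 22.6, 11.3 hours ago.
Total = 3.35·(1/2)^(33.9/24.8) + 3.35·(1/2)^(22.6/24.8) + 3.35·(1/2)^(11.3/24.8)
      = 1.2988 + 1.7812 + 2.4428 ≈ 5.5228 g.

5.52 g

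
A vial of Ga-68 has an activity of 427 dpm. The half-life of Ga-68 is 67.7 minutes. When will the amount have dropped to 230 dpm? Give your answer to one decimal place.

Fraction remaining = 230/427 ≈ 0.53864.
n = log₂(427/230) = ln(1.8565)/ln 2 ≈ 0.8926 half-lives.
t = n × t½ = 0.8926 × 67.7 ≈ 60.429 minutes.

60.4 minutes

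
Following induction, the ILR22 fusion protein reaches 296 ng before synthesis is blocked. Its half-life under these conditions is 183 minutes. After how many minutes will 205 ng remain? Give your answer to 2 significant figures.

Fraction remaining = 205/296 ≈ 0.69257.
n = log₂(296/205) = ln(1.4439)/ln 2 ≈ 0.52997 half-lives.
t = n × t½ = 0.52997 × 183 ≈ 96.985 minutes.

97 minutes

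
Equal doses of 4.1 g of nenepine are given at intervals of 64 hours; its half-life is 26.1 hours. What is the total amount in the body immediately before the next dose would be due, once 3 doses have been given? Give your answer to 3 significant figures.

The 3 doses were given 192, 128, 64 hours ago.
Total = 4.1·(1/2)^(192/26.1) + 4.1·(1/2)^(128/26.1) + 4.1·(1/2)^(64/26.1)
      = 0.025021 + 0.13692 + 0.74925 ≈ 0.91119 g.

0.911 g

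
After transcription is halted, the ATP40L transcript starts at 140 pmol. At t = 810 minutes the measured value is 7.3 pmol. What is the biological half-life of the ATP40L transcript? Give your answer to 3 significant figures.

190 minutes

A/A₀ = 7.3/140 ≈ 0.052143.
n = log₂(19.178) ≈ 4.2614 half-lives elapsed in 810 minutes.
t½ = 810/4.2614 ≈ 190.08 minutes.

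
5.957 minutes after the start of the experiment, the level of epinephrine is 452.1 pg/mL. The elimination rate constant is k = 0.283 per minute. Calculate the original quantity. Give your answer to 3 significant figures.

2440 pg/mL

t½ = ln 2 / k = 0.69315 / 0.283 ≈ 2.4493 minutes.
Number of half-lives elapsed: n = 5.957/2.4493 ≈ 2.4321.
A₀ = A × 2^n = 452.1 × 2^2.4321 = 452.1 × 5.3969 ≈ 2440 pg/mL.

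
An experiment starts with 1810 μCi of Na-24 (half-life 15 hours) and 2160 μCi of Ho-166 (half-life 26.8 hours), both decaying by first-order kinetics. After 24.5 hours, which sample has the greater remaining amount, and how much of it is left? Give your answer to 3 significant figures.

Ho-166, 1150 μCi

Na-24: 1810 × (1/2)^1.6333 ≈ 583.44 μCi.
Ho-166: 2160 × (1/2)^0.91418 ≈ 1146.2 μCi.
Ho-166 has more remaining, at ≈ 1146.2 μCi.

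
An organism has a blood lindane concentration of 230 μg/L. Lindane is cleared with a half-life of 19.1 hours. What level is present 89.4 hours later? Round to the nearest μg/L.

9 μg/L

Number of half-lives: n = 89.4/19.1 ≈ 4.6806.
Remaining = 230 × (1/2)^4.6806 = 230 × 0.038993 ≈ 8.9685 μg/L.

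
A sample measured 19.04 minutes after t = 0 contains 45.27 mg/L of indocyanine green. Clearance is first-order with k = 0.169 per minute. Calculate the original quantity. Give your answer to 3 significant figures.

1130 mg/L

t½ = ln 2 / k = 0.69315 / 0.169 ≈ 4.1015 minutes.
Number of half-lives elapsed: n = 19.04/4.1015 ≈ 4.6422.
A₀ = A × 2^n = 45.27 × 2^4.6422 = 45.27 × 24.972 ≈ 1130.5 mg/L.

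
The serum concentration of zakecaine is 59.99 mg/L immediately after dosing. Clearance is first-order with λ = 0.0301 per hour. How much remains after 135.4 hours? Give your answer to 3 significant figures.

t½ = ln 2 / λ = 0.69315 / 0.0301 ≈ 23.028 hours.
Number of half-lives: n = 135.4/23.028 ≈ 5.8798.
Remaining = 59.99 × (1/2)^5.8798 = 59.99 × 0.016983 ≈ 1.0188 mg/L.

1.02 mg/L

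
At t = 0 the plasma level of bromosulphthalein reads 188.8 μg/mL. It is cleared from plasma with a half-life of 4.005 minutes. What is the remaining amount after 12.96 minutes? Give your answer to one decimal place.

20.0 μg/mL

Number of half-lives: n = 12.96/4.005 ≈ 3.236.
Remaining = 188.8 × (1/2)^3.236 = 188.8 × 0.10614 ≈ 20.039 μg/mL.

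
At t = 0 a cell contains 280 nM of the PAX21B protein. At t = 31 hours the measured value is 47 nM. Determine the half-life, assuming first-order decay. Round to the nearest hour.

A/A₀ = 47/280 ≈ 0.16786.
n = log₂(5.9574) ≈ 2.5747 half-lives elapsed in 31 hours.
t½ = 31/2.5747 ≈ 12.04 hours.

12 hours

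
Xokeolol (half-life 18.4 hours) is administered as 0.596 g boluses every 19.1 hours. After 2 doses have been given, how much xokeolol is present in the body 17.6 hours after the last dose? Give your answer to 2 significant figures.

The 2 doses were given 36.7, 17.6 hours ago.
Total = 0.596·(1/2)^(36.7/18.4) + 0.596·(1/2)^(17.6/18.4)
      = 0.14956 + 0.30712 ≈ 0.45668 g.

0.46 g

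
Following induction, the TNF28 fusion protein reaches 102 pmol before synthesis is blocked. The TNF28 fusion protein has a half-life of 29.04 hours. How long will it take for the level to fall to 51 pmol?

29.04 hours

51/102 = 1/2, so 1 half-life has elapsed.
t = 1 × 29.04 = 29.04 hours.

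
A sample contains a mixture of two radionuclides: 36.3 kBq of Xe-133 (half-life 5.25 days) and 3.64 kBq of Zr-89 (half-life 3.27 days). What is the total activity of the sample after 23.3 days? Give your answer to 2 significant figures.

Xe-133: 36.3 × (1/2)^(23.3/5.25) = 36.3 × (1/2)^4.4381 ≈ 1.6746 kBq.
Zr-89: 3.64 × (1/2)^(23.3/3.27) = 3.64 × (1/2)^7.1254 ≈ 0.02607 kBq.
Total = 1.6746 + 0.02607 ≈ 1.7007 kBq.

1.7 kBq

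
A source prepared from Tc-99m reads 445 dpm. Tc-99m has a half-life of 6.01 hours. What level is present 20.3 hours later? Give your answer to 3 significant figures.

Number of half-lives: n = 20.3/6.01 ≈ 3.3777.
Remaining = 445 × (1/2)^3.3777 = 445 × 0.096208 ≈ 42.812 dpm.

42.8 dpm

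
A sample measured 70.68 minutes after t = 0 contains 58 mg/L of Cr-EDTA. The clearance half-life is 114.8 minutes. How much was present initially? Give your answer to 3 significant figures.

Number of half-lives elapsed: n = 70.68/114.8 ≈ 0.61568.
A₀ = A × 2^n = 58 × 2^0.61568 = 58 × 1.5323 ≈ 88.872 mg/L.

88.9 mg/L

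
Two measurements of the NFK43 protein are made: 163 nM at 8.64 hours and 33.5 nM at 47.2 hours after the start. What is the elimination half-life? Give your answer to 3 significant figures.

Over Δt = 47.2 − 8.64 = 38.56 hours, the level fell by a factor of 163/33.5 ≈ 4.8657.
n = log₂(4.8657) ≈ 2.2826 half-lives, so t½ = 38.56/2.2826 ≈ 16.893 hours.

16.9 hours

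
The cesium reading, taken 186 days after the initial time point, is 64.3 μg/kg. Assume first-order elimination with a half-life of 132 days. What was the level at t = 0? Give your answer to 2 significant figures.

170 μg/kg

Number of half-lives elapsed: n = 186/132 ≈ 1.4091.
A₀ = A × 2^n = 64.3 × 2^1.4091 = 64.3 × 2.6557 ≈ 170.76 μg/kg.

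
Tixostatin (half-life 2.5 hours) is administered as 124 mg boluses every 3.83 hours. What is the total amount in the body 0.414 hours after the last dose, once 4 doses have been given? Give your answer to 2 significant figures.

170 mg

The 4 doses were given 11.904, 8.074, 4.244, 0.414 hours ago.
Total = 124·(1/2)^(11.904/2.5) + 124·(1/2)^(8.074/2.5) + 124·(1/2)^(4.244/2.5) + 124·(1/2)^(0.414/2.5)
      = 4.5713 + 13.22 + 38.229 + 110.55 ≈ 166.57 mg.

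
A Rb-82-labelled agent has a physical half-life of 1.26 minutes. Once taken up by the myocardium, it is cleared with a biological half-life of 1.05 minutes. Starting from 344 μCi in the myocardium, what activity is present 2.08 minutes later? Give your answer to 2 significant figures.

1/t_eff = 1/t_phys + 1/t_biol = 1/1.26 + 1/1.05 = 1.746 per minute.
t_eff = 1.26 × 1.05 / (1.26 + 1.05) ≈ 0.57273 minutes.
Remaining = 344 × (1/2)^(2.08/0.57273) = 344 × (1/2)^3.6317 ≈ 27.752 μCi.

28 μCi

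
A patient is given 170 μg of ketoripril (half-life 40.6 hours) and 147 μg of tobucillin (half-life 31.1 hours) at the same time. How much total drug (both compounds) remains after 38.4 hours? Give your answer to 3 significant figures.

ketoripril: 170 × (1/2)^(38.4/40.6) = 170 × (1/2)^0.94581 ≈ 88.253 μg.
tobucillin: 147 × (1/2)^(38.4/31.1) = 147 × (1/2)^1.2347 ≈ 62.464 μg.
Total = 88.253 + 62.464 ≈ 150.72 μg.

151 μg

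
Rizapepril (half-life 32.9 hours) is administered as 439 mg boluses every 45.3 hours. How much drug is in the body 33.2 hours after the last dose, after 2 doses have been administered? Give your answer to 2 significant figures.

The 2 doses were given 78.5, 33.2 hours ago.
Total = 439·(1/2)^(78.5/32.9) + 439·(1/2)^(33.2/32.9)
      = 83.985 + 218.12 ≈ 302.1 mg.

300 mg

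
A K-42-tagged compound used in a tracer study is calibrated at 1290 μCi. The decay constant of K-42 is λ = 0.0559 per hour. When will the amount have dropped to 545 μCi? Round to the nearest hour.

t½ = ln 2 / λ = 0.69315 / 0.0559 ≈ 12.4 hours.
Fraction remaining = 545/1290 ≈ 0.42248.
n = log₂(1290/545) = ln(2.367)/ln 2 ≈ 1.243 half-lives.
t = n × t½ = 1.243 × 12.4 ≈ 15.413 hours.

15 hours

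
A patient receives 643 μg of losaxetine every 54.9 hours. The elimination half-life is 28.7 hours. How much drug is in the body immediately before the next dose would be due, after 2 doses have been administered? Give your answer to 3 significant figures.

216 μg

The 2 doses were given 109.8, 54.9 hours ago.
Total = 643·(1/2)^(109.8/28.7) + 643·(1/2)^(54.9/28.7)
      = 45.346 + 170.75 ≈ 216.1 μg.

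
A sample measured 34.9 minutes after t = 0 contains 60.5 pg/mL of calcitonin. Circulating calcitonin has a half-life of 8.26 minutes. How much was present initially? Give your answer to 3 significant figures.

1130 pg/mL

Number of half-lives elapsed: n = 34.9/8.26 ≈ 4.2252.
A₀ = A × 2^n = 60.5 × 2^4.2252 = 60.5 × 18.703 ≈ 1131.5 pg/mL.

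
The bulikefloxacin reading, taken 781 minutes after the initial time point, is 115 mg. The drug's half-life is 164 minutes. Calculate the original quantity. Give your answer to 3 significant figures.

Number of half-lives elapsed: n = 781/164 ≈ 4.7622.
A₀ = A × 2^n = 115 × 2^4.7622 = 115 × 27.137 ≈ 3120.8 mg.

3120 mg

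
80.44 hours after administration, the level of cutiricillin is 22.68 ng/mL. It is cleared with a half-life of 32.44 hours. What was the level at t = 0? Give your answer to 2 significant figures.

130 ng/mL

Number of half-lives elapsed: n = 80.44/32.44 ≈ 2.4797.
A₀ = A × 2^n = 22.68 × 2^2.4797 = 22.68 × 5.5776 ≈ 126.5 ng/mL.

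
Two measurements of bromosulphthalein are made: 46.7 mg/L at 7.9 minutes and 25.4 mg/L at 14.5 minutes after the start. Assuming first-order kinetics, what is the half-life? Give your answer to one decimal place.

7.5 minutes

Over Δt = 14.5 − 7.9 = 6.6 minutes, the level fell by a factor of 46.7/25.4 ≈ 1.8386.
n = log₂(1.8386) ≈ 0.87859 half-lives, so t½ = 6.6/0.87859 ≈ 7.512 minutes.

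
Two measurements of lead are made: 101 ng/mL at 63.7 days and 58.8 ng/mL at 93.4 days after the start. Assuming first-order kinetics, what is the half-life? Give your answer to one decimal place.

Over Δt = 93.4 − 63.7 = 29.7 days, the level fell by a factor of 101/58.8 ≈ 1.7177.
n = log₂(1.7177) ≈ 0.78047 half-lives, so t½ = 29.7/0.78047 ≈ 38.054 days.

38.1 days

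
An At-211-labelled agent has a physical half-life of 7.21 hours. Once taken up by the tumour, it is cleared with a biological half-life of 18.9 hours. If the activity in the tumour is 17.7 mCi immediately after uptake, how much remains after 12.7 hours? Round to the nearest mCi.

3 mCi

1/t_eff = 1/t_phys + 1/t_biol = 1/7.21 + 1/18.9 = 0.19161 per hour.
t_eff = 7.21 × 18.9 / (7.21 + 18.9) ≈ 5.219 hours.
Remaining = 17.7 × (1/2)^(12.7/5.219) = 17.7 × (1/2)^2.4334 ≈ 3.2768 mCi.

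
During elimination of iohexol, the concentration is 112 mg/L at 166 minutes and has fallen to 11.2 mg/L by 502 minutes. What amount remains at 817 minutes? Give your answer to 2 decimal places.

Over Δt = 502 − 166 = 336 minutes, the level fell by a factor of 112/11.2 ≈ 10.
n = log₂(10) ≈ 3.3219 half-lives, so t½ = 336/3.3219 ≈ 101.15 minutes.
From t = 502 to t = 817: 11.2 × (1/2)^((817−502)/101.15) ≈ 1.2934 mg/L.

1.29 mg/L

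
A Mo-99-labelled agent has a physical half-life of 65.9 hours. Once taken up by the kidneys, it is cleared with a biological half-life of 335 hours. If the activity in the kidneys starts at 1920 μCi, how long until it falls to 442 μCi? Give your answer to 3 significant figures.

1/t_eff = 1/t_phys + 1/t_biol = 1/65.9 + 1/335 = 0.01816 per hour.
t_eff = 65.9 × 335 / (65.9 + 335) ≈ 55.067 hours.
n = log₂(1920/442) ≈ 2.119; t = 2.119 × 55.067 ≈ 116.69 hours.

117 hours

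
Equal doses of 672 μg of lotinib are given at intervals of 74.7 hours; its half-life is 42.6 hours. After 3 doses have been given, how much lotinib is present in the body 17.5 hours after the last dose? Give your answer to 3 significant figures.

700 μg

The 3 doses were given 166.9, 92.2, 17.5 hours ago.
Total = 672·(1/2)^(166.9/42.6) + 672·(1/2)^(92.2/42.6) + 672·(1/2)^(17.5/42.6)
      = 44.461 + 149.91 + 505.48 ≈ 699.86 μg.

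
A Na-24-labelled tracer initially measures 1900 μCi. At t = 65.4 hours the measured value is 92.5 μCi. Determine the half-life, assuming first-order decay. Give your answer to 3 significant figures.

A/A₀ = 92.5/1900 ≈ 0.048684.
n = log₂(20.541) ≈ 4.3604 half-lives elapsed in 65.4 hours.
t½ = 65.4/4.3604 ≈ 14.999 hours.

15.0 hours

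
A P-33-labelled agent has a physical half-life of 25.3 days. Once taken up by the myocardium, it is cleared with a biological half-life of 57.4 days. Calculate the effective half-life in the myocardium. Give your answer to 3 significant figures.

1/t_eff = 1/t_phys + 1/t_biol = 1/25.3 + 1/57.4 = 0.056947 per day.
t_eff = 25.3 × 57.4 / (25.3 + 57.4) ≈ 17.56 days.

17.6 days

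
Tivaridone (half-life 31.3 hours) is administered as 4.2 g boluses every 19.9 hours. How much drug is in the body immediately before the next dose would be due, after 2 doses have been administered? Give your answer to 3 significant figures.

The 2 doses were given 39.8, 19.9 hours ago.
Total = 4.2·(1/2)^(39.8/31.3) + 4.2·(1/2)^(19.9/31.3)
      = 1.7397 + 2.7031 ≈ 4.4428 g.

4.44 g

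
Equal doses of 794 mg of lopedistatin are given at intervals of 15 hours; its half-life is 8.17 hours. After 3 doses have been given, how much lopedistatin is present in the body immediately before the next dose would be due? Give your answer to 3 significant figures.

The 3 doses were given 45, 30, 15 hours ago.
Total = 794·(1/2)^(45/8.17) + 794·(1/2)^(30/8.17) + 794·(1/2)^(15/8.17)
      = 17.449 + 62.294 + 222.4 ≈ 302.14 mg.

302 mg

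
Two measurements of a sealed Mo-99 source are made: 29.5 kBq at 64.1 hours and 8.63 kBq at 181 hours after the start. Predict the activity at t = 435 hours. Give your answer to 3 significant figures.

0.597 kBq

Over Δt = 181 − 64.1 = 116.9 hours, the level fell by a factor of 29.5/8.63 ≈ 3.4183.
n = log₂(3.4183) ≈ 1.7733 half-lives, so t½ = 116.9/1.7733 ≈ 65.923 hours.
From t = 181 to t = 435: 8.63 × (1/2)^((435−181)/65.923) ≈ 0.59724 kBq.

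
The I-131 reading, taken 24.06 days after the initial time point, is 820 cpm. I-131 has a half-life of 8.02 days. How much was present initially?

Number of half-lives elapsed: n = 24.06/8.02 ≈ 3.
A₀ = A × 2^n = 820 × 2^3 = 820 × 8 ≈ 6560 cpm.

6560 cpm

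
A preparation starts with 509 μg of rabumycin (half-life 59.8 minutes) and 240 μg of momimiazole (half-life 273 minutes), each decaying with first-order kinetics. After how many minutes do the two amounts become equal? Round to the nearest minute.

Set 509·(1/2)^(t/59.8) = 240·(1/2)^(t/273).
Taking log₂: log₂(509/240) = t·(1/59.8 − 1/273).
log₂(2.1208) = 1.0846; 1/59.8 − 1/273 = 0.013059.
t = 1.0846 / 0.013059 ≈ 83.054 minutes.

83 minutes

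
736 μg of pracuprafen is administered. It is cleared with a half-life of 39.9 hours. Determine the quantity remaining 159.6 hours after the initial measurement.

Elapsed time is 4 half-lives (159.6/39.9).
Each half-life halves the amount: 736 × (1/2)^4 = 736/16 = 46 μg.

46 μg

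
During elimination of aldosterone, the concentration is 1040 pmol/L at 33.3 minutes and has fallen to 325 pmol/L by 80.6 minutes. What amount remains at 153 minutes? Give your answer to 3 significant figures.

Over Δt = 80.6 − 33.3 = 47.3 minutes, the level fell by a factor of 1040/325 ≈ 3.2.
n = log₂(3.2) ≈ 1.6781 half-lives, so t½ = 47.3/1.6781 ≈ 28.187 minutes.
From t = 80.6 to t = 153: 325 × (1/2)^((153−80.6)/28.187) ≈ 54.786 pmol/L.

54.8 pmol/L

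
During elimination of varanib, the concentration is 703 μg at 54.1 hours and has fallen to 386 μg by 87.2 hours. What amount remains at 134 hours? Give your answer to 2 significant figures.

170 μg

Over Δt = 87.2 − 54.1 = 33.1 hours, the level fell by a factor of 703/386 ≈ 1.8212.
n = log₂(1.8212) ≈ 0.86492 half-lives, so t½ = 33.1/0.86492 ≈ 38.269 hours.
From t = 87.2 to t = 134: 386 × (1/2)^((134−87.2)/38.269) ≈ 165.37 μg.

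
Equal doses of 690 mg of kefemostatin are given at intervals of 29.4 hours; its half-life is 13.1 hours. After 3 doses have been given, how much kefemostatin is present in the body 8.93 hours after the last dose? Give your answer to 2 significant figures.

The 3 doses were given 67.73, 38.33, 8.93 hours ago.
Total = 690·(1/2)^(67.73/13.1) + 690·(1/2)^(38.33/13.1) + 690·(1/2)^(8.93/13.1)
      = 19.163 + 90.792 + 430.17 ≈ 540.13 mg.

540 mg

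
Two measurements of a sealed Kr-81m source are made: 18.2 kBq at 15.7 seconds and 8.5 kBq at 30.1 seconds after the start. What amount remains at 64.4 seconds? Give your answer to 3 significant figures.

1.39 kBq

Over Δt = 30.1 − 15.7 = 14.4 seconds, the level fell by a factor of 18.2/8.5 ≈ 2.1412.
n = log₂(2.1412) ≈ 1.0984 half-lives, so t½ = 14.4/1.0984 ≈ 13.11 seconds.
From t = 30.1 to t = 64.4: 8.5 × (1/2)^((64.4−30.1)/13.11) ≈ 1.3862 kBq.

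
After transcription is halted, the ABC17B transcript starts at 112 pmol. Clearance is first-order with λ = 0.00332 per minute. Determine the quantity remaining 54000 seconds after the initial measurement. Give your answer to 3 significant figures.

t½ = ln 2 / λ = 0.69315 / 0.00332 ≈ 208.78 minutes.
Convert the elapsed time: 54000 seconds = 900 minutes.
Number of half-lives: n = 900/208.78 ≈ 4.3108.
Remaining = 112 × (1/2)^4.3108 = 112 × 0.050388 ≈ 5.6435 pmol.

5.64 pmol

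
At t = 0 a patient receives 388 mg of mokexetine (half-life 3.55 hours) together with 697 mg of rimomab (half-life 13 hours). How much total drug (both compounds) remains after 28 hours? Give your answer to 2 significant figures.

160 mg

mokexetine: 388 × (1/2)^(28/3.55) = 388 × (1/2)^7.8873 ≈ 1.6387 mg.
rimomab: 697 × (1/2)^(28/13) = 697 × (1/2)^2.1538 ≈ 156.62 mg.
Total = 1.6387 + 156.62 ≈ 158.26 mg.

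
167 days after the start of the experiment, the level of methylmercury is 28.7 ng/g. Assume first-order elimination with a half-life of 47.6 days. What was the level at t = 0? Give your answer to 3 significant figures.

Number of half-lives elapsed: n = 167/47.6 ≈ 3.5084.
A₀ = A × 2^n = 28.7 × 2^3.5084 = 28.7 × 11.38 ≈ 326.6 ng/g.

327 ng/g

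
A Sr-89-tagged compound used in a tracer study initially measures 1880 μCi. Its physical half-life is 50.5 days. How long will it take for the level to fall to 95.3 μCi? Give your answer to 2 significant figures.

Fraction remaining = 95.3/1880 ≈ 0.050691.
n = log₂(1880/95.3) = ln(19.727)/ln 2 ≈ 4.3021 half-lives.
t = n × t½ = 4.3021 × 50.5 ≈ 217.26 days.

220 days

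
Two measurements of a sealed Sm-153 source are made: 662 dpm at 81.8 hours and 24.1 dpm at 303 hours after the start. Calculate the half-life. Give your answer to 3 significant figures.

Over Δt = 303 − 81.8 = 221.2 hours, the level fell by a factor of 662/24.1 ≈ 27.469.
n = log₂(27.469) ≈ 4.7797 half-lives, so t½ = 221.2/4.7797 ≈ 46.279 hours.

46.3 hours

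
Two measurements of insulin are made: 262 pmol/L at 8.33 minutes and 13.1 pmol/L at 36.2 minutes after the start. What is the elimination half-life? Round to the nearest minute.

6 minutes

Over Δt = 36.2 − 8.33 = 27.87 minutes, the level fell by a factor of 262/13.1 ≈ 20.
n = log₂(20) ≈ 4.3219 half-lives, so t½ = 27.87/4.3219 ≈ 6.4485 minutes.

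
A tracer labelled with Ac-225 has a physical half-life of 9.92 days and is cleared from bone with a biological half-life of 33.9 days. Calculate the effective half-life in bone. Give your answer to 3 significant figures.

1/t_eff = 1/t_phys + 1/t_biol = 1/9.92 + 1/33.9 = 0.1303 per day.
t_eff = 9.92 × 33.9 / (9.92 + 33.9) ≈ 7.6743 days.

7.67 days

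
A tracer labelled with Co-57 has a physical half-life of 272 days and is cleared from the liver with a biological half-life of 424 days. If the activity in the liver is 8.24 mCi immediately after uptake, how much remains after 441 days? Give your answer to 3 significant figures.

1/t_eff = 1/t_phys + 1/t_biol = 1/272 + 1/424 = 0.006035 per day.
t_eff = 272 × 424 / (272 + 424) ≈ 165.7 days.
Remaining = 8.24 × (1/2)^(441/165.7) = 8.24 × (1/2)^2.6614 ≈ 1.3024 mCi.

1.30 mCi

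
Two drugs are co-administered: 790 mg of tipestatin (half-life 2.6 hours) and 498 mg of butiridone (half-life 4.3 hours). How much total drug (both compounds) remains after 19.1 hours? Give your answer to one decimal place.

27.8 mg

tipestatin: 790 × (1/2)^(19.1/2.6) = 790 × (1/2)^7.3462 ≈ 4.8553 mg.
butiridone: 498 × (1/2)^(19.1/4.3) = 498 × (1/2)^4.4419 ≈ 22.914 mg.
Total = 4.8553 + 22.914 ≈ 27.769 mg.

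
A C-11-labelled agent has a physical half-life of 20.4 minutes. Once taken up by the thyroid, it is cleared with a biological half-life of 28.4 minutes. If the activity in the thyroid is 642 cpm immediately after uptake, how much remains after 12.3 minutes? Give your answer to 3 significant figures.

1/t_eff = 1/t_phys + 1/t_biol = 1/20.4 + 1/28.4 = 0.084231 per minute.
t_eff = 20.4 × 28.4 / (20.4 + 28.4) ≈ 11.872 minutes.
Remaining = 642 × (1/2)^(12.3/11.872) = 642 × (1/2)^1.036 ≈ 313.08 cpm.

313 cpm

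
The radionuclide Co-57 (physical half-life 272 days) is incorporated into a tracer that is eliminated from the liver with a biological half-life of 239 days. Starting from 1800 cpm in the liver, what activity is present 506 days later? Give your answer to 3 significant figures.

1/t_eff = 1/t_phys + 1/t_biol = 1/272 + 1/239 = 0.0078606 per day.
t_eff = 272 × 239 / (272 + 239) ≈ 127.22 days.
Remaining = 1800 × (1/2)^(506/127.22) = 1800 × (1/2)^3.9774 ≈ 114.27 cpm.

114 cpm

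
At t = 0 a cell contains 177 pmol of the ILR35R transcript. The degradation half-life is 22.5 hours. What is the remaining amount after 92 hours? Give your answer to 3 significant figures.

10.4 pmol

Number of half-lives: n = 92/22.5 ≈ 4.0889.
Remaining = 177 × (1/2)^4.0889 = 177 × 0.058765 ≈ 10.401 pmol.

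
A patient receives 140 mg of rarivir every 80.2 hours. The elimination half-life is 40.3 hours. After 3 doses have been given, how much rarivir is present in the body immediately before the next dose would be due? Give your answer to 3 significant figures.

46.3 mg

The 3 doses were given 240.6, 160.4, 80.2 hours ago.
Total = 140·(1/2)^(240.6/40.3) + 140·(1/2)^(160.4/40.3) + 140·(1/2)^(80.2/40.3)
      = 2.2331 + 8.8712 + 35.242 ≈ 46.346 mg.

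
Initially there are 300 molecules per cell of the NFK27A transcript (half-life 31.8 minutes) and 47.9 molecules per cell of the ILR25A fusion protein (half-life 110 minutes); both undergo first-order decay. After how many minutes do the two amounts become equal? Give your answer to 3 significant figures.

Set 300·(1/2)^(t/31.8) = 47.9·(1/2)^(t/110).
Taking log₂: log₂(300/47.9) = t·(1/31.8 − 1/110).
log₂(6.263) = 2.6469; 1/31.8 − 1/110 = 0.022356.
t = 2.6469 / 0.022356 ≈ 118.4 minutes.

118 minutes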